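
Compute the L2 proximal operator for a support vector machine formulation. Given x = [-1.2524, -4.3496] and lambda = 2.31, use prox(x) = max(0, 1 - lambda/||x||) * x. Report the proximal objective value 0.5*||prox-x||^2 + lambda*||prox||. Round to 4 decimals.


Step 1: Compute ||x||.
||x|| = 4.5263
Step 2: Compute scaling factor.
scale = max(0, 1 - 2.31/4.5263) = 0.4897
Step 3: prox(x) = [-0.6132, -2.1298]
||prox(x)|| = 2.2163
Step 4: Proximal objective.
0.5*||prox-x||^2 = 2.6681
lambda*||prox|| = 5.1197
Total = 7.7877


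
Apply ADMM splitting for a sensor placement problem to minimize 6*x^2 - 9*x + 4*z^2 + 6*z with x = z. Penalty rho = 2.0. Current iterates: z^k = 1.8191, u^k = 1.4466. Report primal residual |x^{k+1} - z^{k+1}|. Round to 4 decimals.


ADMM iteration with rho = 2.0, z^k = 1.8191, u^k = 1.4466
Step 1: x-update.
Minimize 6*x^2 - 9*x + (2.0/2)*(x - 1.8191 + 1.4466)^2
FOC: (2*6 + 2.0)*x = 9 + 2.0*(1.8191 - 1.4466)
x^{k+1} = 0.6961
Step 2: z-update.
Minimize 4*z^2 + 6*z + (2.0/2)*(0.6961 - z + 1.4466)^2
FOC: (2*4 + 2.0)*z = -6 + 2.0*(0.6961 + 1.4466)
z^{k+1} = -0.1715
Step 3: u-update.
u^{k+1} = 1.4466 + 0.6961 + 0.1715 = 2.3141
Step 4: Primal residual = |0.6961 + 0.1715| = 0.8675


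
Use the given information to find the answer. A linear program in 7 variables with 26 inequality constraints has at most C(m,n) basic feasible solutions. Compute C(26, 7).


Each vertex corresponds to some choice of n active constraints out of m, so the number of vertices is at most C(m, n) = m! / (n!(m-n)!).
m = 26, n = 7
Numerator: 26 * 25 * 24 * 23 * 22 * 21 * 20
Denominator: 7! = 5040
C(26, 7) = 657800


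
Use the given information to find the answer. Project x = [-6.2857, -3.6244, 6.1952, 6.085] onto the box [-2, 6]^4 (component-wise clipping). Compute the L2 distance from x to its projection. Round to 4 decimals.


Project each component onto [-2, 6].
clip(-6.2857) = -2.0, clip(-3.6244) = -2.0, clip(6.1952) = 6.0, clip(6.085) = 6.0
Projection = [-2.0, -2.0, 6.0, 6.0]
Squared diffs: [18.3672, 2.6387, 0.0381, 0.0072]
Distance = sqrt(21.0512) = 4.5882


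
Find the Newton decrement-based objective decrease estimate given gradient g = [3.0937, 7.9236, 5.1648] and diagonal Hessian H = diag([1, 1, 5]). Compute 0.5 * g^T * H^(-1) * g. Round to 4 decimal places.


Step 1: H is diagonal, so H^(-1) * g = [3.0937, 7.9236, 1.033].
Step 2: g^T H^(-1) g = sum_i g_i^2 / H_ii
  = (3.0937)^2/1 + (7.9236)^2/1 + (5.1648)^2/5
  = 9.571 + 62.7834 + 5.335 = 77.6894
Step 3: Objective decrease = 0.5 * g^T H^(-1) g = 38.8447


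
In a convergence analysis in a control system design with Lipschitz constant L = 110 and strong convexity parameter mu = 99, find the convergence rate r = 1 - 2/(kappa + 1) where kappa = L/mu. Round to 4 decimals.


Step 1: Compute the condition number.
kappa = L/mu = 110/99 = 1.1111
Step 2: Compute the convergence rate.
r = 1 - 2/(kappa + 1) = 1 - 2*mu/(L + mu) = (L - mu)/(L + mu) = 11/209 = 0.0526


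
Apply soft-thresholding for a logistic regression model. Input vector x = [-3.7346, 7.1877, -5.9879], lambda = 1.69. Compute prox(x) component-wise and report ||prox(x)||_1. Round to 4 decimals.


Soft-thresholding with lambda = 1.69:
prox(-3.7346) = sign(-3.7346)*max(|-3.7346| - 1.69, 0) = -2.0446
prox(7.1877) = sign(7.1877)*max(|7.1877| - 1.69, 0) = 5.4977
prox(-5.9879) = sign(-5.9879)*max(|-5.9879| - 1.69, 0) = -4.2979
prox(x) = [-2.0446, 5.4977, -4.2979]
||prox(x)||_1 = 2.0446 + 5.4977 + 4.2979 = 11.8402


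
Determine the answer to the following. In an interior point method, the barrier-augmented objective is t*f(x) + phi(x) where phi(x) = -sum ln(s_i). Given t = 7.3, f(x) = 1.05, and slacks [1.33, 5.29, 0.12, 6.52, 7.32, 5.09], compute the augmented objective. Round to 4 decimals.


Step 1: Compute log-barrier.
ln values: [0.2852, 1.6658, -2.1203, 1.8749, 1.9906, 1.6273]
phi = -(0.2852 + 1.6658 - 2.1203 + 1.8749 + 1.9906 + 1.6273) = -5.3235
Step 2: Compute augmented objective.
t*f(x) = 7.3*1.05 = 7.665
Total = 7.665 - 5.3235 = 2.3415


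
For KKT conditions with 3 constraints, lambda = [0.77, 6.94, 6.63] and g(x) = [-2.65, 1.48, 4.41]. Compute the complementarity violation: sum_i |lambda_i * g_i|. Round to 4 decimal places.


KKT complementary slackness check:
lambda_1 * g_1 = 0.77 * -2.65 = -2.0405
lambda_2 * g_2 = 6.94 * 1.48 = 10.2712
lambda_3 * g_3 = 6.63 * 4.41 = 29.2383
Total violation = 2.0405 + 10.2712 + 29.2383 = 41.55


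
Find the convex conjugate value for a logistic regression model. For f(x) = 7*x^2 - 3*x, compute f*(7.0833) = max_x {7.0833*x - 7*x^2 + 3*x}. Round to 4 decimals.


f*(y) = sup_x {y*x - a*x^2 - b*x} = sup_x {(y-b)*x - a*x^2}
FOC: (y - b) - 2a*x = 0 => x* = (y - b)/(2a)
x* = (7.0833 + 3)/(2*7) = 0.7202
f*(7.0833) = (y-b)^2/(4a) = (7.0833 + 3)^2/(4*7)
= 101.6729/28 = 3.6312


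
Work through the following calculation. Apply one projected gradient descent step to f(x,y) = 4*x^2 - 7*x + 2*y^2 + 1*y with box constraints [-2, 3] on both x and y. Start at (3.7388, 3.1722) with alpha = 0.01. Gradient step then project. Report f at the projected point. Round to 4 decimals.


Step 1: Compute gradient at (3.7388, 3.1722).
grad_x = 2*4*3.7388 - 7 = 22.9104
grad_y = 2*2*3.1722 + 1 = 13.6888
Step 2: Gradient step.
x_raw = 3.7388 - 0.01*22.9104 = 3.5097
y_raw = 3.1722 - 0.01*13.6888 = 3.0353
Step 3: Project onto [-2, 3].
x_proj = clip(3.5097) = 3.0
y_proj = clip(3.0353) = 3.0
Step 4: Evaluate f.
f(3.0, 3.0) = 36.0


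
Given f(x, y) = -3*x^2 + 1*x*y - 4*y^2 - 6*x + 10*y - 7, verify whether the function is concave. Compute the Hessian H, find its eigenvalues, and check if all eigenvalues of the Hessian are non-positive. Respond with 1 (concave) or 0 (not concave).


The Hessian of f(x,y) = -3*x^2 + 1*x*y - 4*y^2 - 6*x + 10*y - 7 is:
H = [[-6, 1], [1, -8]]
Trace = -6 - 8 = -14
Determinant = -6*-8 - (1)^2 = 47
Discriminant = (-14)^2 - 4*47 = 8.0
Eigenvalues: lambda_1 = -8.4142, lambda_2 = -5.5858
The function is concave.

1


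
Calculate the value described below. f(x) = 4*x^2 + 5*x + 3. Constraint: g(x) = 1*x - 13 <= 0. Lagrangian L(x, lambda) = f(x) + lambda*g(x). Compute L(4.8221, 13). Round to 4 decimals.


Step 1: Evaluate f(x).
f(4.8221) = 4*4.8221^2 + 5*4.8221 + 3 = 120.1211
Step 2: Evaluate g(x).
g(4.8221) = 1*4.8221 - 13 = -8.1779
Step 3: Compute Lagrangian.
L = 120.1211 + 13*-8.1779 = 13.8084


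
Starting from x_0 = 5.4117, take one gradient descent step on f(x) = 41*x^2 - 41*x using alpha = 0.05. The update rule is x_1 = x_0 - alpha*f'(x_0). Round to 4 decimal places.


We compute the gradient at x_0 and apply the update.
f'(x) = 82*x - 41
f'(5.4117) = 82*5.4117 - 41 = 402.7594
x_1 = 5.4117 - 0.05*402.7594 = -14.7263


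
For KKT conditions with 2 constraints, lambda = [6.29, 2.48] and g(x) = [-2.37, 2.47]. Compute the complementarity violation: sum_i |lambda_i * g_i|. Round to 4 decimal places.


KKT complementary slackness check:
lambda_1 * g_1 = 6.29 * -2.37 = -14.9073
lambda_2 * g_2 = 2.48 * 2.47 = 6.1256
Total violation = 14.9073 + 6.1256 = 21.0329


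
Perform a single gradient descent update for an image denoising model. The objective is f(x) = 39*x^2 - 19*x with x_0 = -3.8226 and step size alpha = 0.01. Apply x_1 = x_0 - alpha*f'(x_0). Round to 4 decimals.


We compute the gradient at x_0 and apply the update.
f'(x) = 78*x - 19
f'(-3.8226) = 78*-3.8226 - 19 = -317.1628
x_1 = -3.8226 - 0.01*-317.1628 = -0.651


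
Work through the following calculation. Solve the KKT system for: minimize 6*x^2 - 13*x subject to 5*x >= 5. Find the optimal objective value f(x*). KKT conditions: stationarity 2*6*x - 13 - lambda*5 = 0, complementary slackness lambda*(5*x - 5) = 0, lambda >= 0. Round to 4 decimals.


Step 1: Try lambda = 0 (constraint inactive).
Stationarity: 2*6*x - 13 = 0
x* = 13/(2*6) = 13/12 = 1.0833 (rounded; the exact value 13/12 is used below)
Check constraint: 5*1.0833 = 5.4165 >= 5 -- satisfied.
Step 2: Compute optimal value.
f(x*) = 6*(13/12)^2 - 13*(13/12) = -7.0417


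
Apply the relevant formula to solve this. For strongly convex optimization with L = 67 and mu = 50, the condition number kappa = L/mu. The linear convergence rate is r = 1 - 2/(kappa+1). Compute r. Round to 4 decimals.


Step 1: Compute the condition number.
kappa = L/mu = 67/50 = 1.34
Step 2: Compute the convergence rate.
r = 1 - 2/(kappa + 1) = 1 - 2*mu/(L + mu) = (L - mu)/(L + mu) = 17/117 = 0.1453


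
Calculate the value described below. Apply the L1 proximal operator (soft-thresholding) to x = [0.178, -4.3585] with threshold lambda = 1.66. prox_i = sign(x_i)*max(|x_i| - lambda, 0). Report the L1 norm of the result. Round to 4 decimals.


Soft-thresholding with lambda = 1.66:
prox(0.178) = sign(0.178)*max(|0.178| - 1.66, 0) = 0.0
prox(-4.3585) = sign(-4.3585)*max(|-4.3585| - 1.66, 0) = -2.6985
prox(x) = [0.0, -2.6985]
||prox(x)||_1 = 0.0 + 2.6985 = 2.6985


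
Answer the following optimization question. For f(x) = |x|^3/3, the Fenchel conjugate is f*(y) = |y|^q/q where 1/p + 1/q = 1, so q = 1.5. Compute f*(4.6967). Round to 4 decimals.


The conjugate exponent q satisfies 1/p + 1/q = 1.
p = 3, so q = 3/(3 - 1) = 1.5
|y|^q = 4.6967^1.5 = 10.1786
f*(4.6967) = 10.1786 / 1.5 = 6.7858


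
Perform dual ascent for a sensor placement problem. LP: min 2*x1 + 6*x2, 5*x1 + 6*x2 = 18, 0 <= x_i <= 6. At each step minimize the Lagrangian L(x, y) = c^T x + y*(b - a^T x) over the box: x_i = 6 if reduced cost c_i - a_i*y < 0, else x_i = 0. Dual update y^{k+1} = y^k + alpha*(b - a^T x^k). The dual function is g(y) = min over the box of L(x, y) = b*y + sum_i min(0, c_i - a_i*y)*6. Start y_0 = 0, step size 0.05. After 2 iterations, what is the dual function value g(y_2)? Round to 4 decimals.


Dual ascent for LP: min 2*x1 + 6*x2, 5*x1 + 6*x2 = 18, 0 <= x_i <= 6
Step 1: y^k = 0.0, reduced costs: (2.0, 6.0)
  x^k = (0.0, 0.0), subgradient = b - a^T x = 18.0
  y^{k+1} = 0.0 + 0.05*18.0 = 0.9
Step 2: y^k = 0.9, reduced costs: (-2.5, 0.6)
  x^k = (6.0, 0.0), subgradient = b - a^T x = -12.0
  y^{k+1} = 0.9 + 0.05*-12.0 = 0.3
Dual objective at y_2 = 0.3: reduced costs (0.5, 4.2), box minimizer x = (0.0, 0.0)
g(y_2) = b*y + (c1 - a1*y)*x1 + (c2 - a2*y)*x2 = 18*0.3 + 0.5*0.0 + 4.2*0.0 = 5.4 + 0.0 + 0.0 = 5.4


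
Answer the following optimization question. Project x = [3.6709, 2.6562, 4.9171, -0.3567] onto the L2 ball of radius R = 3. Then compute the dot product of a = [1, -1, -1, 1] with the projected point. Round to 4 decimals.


Step 1: Compute ||x|| (intermediates to 6 decimals).
||x|| = sqrt(3.6709^2 + 2.6562^2 + 4.9171^2 + (-0.3567)^2) = 6.69597
Step 2: Project.
Since ||x|| > R, scale = R/||x|| = 3/6.69597 = 0.448031, proj(x) = scale * x
proj(x) = [1.644677, 1.19006, 2.203013, -0.159813]
Step 3: Dot product.
a^T * proj(x) = 1*1.644677 - 1*1.19006 - 1*2.203013 + 1*(-0.159813) = -1.9082


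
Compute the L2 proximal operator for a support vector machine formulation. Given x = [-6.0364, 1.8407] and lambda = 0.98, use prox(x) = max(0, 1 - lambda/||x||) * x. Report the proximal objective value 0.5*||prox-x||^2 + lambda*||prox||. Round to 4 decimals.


Step 1: Compute ||x||.
||x|| = 6.3108
Step 2: Compute scaling factor.
scale = max(0, 1 - 0.98/6.3108) = 0.8447
Step 3: prox(x) = [-5.099, 1.5549]
||prox(x)|| = 5.3308
Step 4: Proximal objective.
0.5*||prox-x||^2 = 0.4802
lambda*||prox|| = 5.2242
Total = 5.7044


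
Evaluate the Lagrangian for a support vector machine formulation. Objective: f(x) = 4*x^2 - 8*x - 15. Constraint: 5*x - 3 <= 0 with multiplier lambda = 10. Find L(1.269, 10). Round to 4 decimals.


Step 1: Evaluate f(x).
f(1.269) = 4*1.269^2 - 8*1.269 - 15 = -18.7106
Step 2: Evaluate g(x).
g(1.269) = 5*1.269 - 3 = 3.345
Step 3: Compute Lagrangian.
L = -18.7106 + 10*3.345 = 14.7394


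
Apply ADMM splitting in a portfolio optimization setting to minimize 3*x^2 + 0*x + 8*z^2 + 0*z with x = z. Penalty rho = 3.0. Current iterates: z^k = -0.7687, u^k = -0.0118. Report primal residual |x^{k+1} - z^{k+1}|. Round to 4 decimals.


ADMM iteration with rho = 3.0, z^k = -0.7687, u^k = -0.0118
Step 1: x-update.
Minimize 3*x^2 + 0*x + (3.0/2)*(x + 0.7687 - 0.0118)^2
FOC: (2*3 + 3.0)*x = 0 + 3.0*(-0.7687 + 0.0118)
x^{k+1} = -0.2523
Step 2: z-update.
Minimize 8*z^2 + 0*z + (3.0/2)*(-0.2523 - z - 0.0118)^2
FOC: (2*8 + 3.0)*z = 0 + 3.0*(-0.2523 - 0.0118)
z^{k+1} = -0.0417
Step 3: u-update.
u^{k+1} = -0.0118 - 0.2523 + 0.0417 = -0.2224
Step 4: Primal residual = |-0.2523 + 0.0417| = 0.2106


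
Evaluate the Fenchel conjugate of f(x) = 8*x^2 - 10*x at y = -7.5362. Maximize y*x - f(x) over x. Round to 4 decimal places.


f*(y) = sup_x {y*x - a*x^2 - b*x} = sup_x {(y-b)*x - a*x^2}
FOC: (y - b) - 2a*x = 0 => x* = (y - b)/(2a)
x* = (-7.5362 + 10)/(2*8) = 0.154
f*(-7.5362) = (y-b)^2/(4a) = (-7.5362 + 10)^2/(4*8)
= 6.0703/32 = 0.1897


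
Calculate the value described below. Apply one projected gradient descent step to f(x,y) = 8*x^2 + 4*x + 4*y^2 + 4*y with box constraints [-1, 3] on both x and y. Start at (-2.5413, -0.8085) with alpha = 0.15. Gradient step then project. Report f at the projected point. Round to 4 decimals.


Step 1: Compute gradient at (-2.5413, -0.8085).
grad_x = 2*8*-2.5413 + 4 = -36.6608
grad_y = 2*4*-0.8085 + 4 = -2.468
Step 2: Gradient step.
x_raw = -2.5413 - 0.15*-36.6608 = 2.9578
y_raw = -0.8085 - 0.15*-2.468 = -0.4383
Step 3: Project onto [-1, 3].
x_proj = clip(2.9578) = 2.9578
y_proj = clip(-0.4383) = -0.4383
Step 4: Evaluate f.
f(2.9578, -0.4383) = 80.8361


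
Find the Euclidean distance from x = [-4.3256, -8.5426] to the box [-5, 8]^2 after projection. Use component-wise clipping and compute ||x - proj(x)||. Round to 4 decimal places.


Project each component onto [-5, 8].
clip(-4.3256) = -4.3256, clip(-8.5426) = -5.0
Projection = [-4.3256, -5.0]
Squared diffs: [0.0, 12.55]
Distance = sqrt(12.55) = 3.5426


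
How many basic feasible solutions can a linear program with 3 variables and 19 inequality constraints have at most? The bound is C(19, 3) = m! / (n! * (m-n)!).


Each vertex corresponds to some choice of n active constraints out of m, so the number of vertices is at most C(m, n) = m! / (n!(m-n)!).
m = 19, n = 3
Numerator: 19 * 18 * 17
Denominator: 3! = 6
C(19, 3) = 969


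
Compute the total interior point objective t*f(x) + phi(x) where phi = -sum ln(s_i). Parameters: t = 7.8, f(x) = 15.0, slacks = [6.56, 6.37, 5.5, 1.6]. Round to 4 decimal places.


Step 1: Compute log-barrier.
ln values: [1.881, 1.8516, 1.7047, 0.47]
phi = -(1.881 + 1.8516 + 1.7047 + 0.47) = -5.9073
Step 2: Compute augmented objective.
t*f(x) = 7.8*15.0 = 117.0
Total = 117.0 - 5.9073 = 111.0927


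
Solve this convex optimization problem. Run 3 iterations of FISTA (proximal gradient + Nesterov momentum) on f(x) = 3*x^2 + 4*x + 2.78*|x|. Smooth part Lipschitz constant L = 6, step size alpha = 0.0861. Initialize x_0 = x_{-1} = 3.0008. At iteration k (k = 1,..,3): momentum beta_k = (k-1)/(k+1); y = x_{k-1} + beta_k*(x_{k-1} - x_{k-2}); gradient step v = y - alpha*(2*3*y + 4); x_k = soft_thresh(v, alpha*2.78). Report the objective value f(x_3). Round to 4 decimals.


FISTA on f(x) = 3*x^2 + 4*x + 2.78*|x|
L = 6, alpha = 0.0861
Iteration 1: beta = 0.0, y = 3.0008 + 0.0*(3.0008 - 3.0008) = 3.0008
  grad(y) = 22.0048, v = y - alpha*grad = 1.1062
  prox(v) = soft_thresh(1.1062, 0.2394) = 0.8668
Iteration 2: beta = 0.3333, y = 0.8668 + 0.3333*(0.8668 - 3.0008) = 0.1555
  grad(y) = 4.933, v = y - alpha*grad = -0.2692
  prox(v) = soft_thresh(-0.2692, 0.2394) = -0.0299
Iteration 3: beta = 0.5, y = -0.0299 + 0.5*(-0.0299 - 0.8668) = -0.4782
  grad(y) = 1.1307, v = y - alpha*grad = -0.5756
  prox(v) = soft_thresh(-0.5756, 0.2394) = -0.3362
f(x_3) = 3*(-0.3362)^2 + 4*(-0.3362) + 2.78*|-0.3362| = -0.0711


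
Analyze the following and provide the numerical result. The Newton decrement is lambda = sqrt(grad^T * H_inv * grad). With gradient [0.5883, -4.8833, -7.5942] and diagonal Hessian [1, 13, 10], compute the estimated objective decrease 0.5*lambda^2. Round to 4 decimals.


Step 1: H is diagonal, so H^(-1) * g = [0.5883, -0.3756, -0.7594].
Step 2: g^T H^(-1) g = sum_i g_i^2 / H_ii
  = (0.5883)^2/1 + (-4.8833)^2/13 + (-7.5942)^2/10
  = 0.3461 + 1.8344 + 5.7672 = 7.9476
Step 3: Objective decrease = 0.5 * g^T H^(-1) g = 3.9738


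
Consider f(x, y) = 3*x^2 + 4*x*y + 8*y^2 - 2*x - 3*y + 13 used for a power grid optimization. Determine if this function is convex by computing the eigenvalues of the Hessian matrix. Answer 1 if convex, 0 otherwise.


The Hessian of f(x,y) = 3*x^2 + 4*x*y + 8*y^2 - 2*x - 3*y + 13 is:
H = [[6, 4], [4, 16]]
Trace = 6 + 16 = 22
Determinant = 6*16 - (4)^2 = 80
Discriminant = (22)^2 - 4*80 = 164.0
Eigenvalues: lambda_1 = 4.5969, lambda_2 = 17.4031
The function is convex.

1


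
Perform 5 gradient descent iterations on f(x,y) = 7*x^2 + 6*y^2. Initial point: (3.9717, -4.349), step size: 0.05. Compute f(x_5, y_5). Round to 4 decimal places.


Gradient descent on f(x,y) = 7*x^2 + 6*y^2.
Starting point: (3.9717, -4.349), alpha = 0.05
Step 1: grad_x = 2*7*3.9717 = 55.6038, grad_y = 2*6*-4.349 = -52.188
  x_1 = 3.9717 - 0.05*55.6038 = 1.1915
  y_1 = -4.349 - 0.05*-52.188 = -1.7396
Step 2: grad_x = 2*7*1.1915 = 16.6811, grad_y = 2*6*-1.7396 = -20.8752
  x_2 = 1.1915 - 0.05*16.6811 = 0.3575
  y_2 = -1.7396 - 0.05*-20.8752 = -0.6958
Step 3: grad_x = 2*7*0.3575 = 5.0043, grad_y = 2*6*-0.6958 = -8.3501
  x_3 = 0.3575 - 0.05*5.0043 = 0.1072
  y_3 = -0.6958 - 0.05*-8.3501 = -0.2783
Step 4: grad_x = 2*7*0.1072 = 1.5013, grad_y = 2*6*-0.2783 = -3.34
  x_4 = 0.1072 - 0.05*1.5013 = 0.0322
  y_4 = -0.2783 - 0.05*-3.34 = -0.1113
Step 5: grad_x = 2*7*0.0322 = 0.4504, grad_y = 2*6*-0.1113 = -1.336
  x_5 = 0.0322 - 0.05*0.4504 = 0.0097
  y_5 = -0.1113 - 0.05*-1.336 = -0.0445
f(0.0097, -0.0445) = 7*0.0097^2 + 6*(-0.0445)^2 = 0.0126


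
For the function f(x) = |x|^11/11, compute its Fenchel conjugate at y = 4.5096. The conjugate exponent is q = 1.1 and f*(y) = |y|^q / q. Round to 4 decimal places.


The conjugate exponent q satisfies 1/p + 1/q = 1.
p = 11, so q = 11/(11 - 1) = 1.1
|y|^q = 4.5096^1.1 = 5.2427
f*(4.5096) = 5.2427 / 1.1 = 4.7661


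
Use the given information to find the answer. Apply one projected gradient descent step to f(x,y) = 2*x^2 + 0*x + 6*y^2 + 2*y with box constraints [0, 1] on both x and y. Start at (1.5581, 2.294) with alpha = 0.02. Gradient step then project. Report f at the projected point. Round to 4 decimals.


Step 1: Compute gradient at (1.5581, 2.294).
grad_x = 2*2*1.5581 + 0 = 6.2324
grad_y = 2*6*2.294 + 2 = 29.528
Step 2: Gradient step.
x_raw = 1.5581 - 0.02*6.2324 = 1.4335
y_raw = 2.294 - 0.02*29.528 = 1.7034
Step 3: Project onto [0, 1].
x_proj = clip(1.4335) = 1.0
y_proj = clip(1.7034) = 1.0
Step 4: Evaluate f.
f(1.0, 1.0) = 10.0


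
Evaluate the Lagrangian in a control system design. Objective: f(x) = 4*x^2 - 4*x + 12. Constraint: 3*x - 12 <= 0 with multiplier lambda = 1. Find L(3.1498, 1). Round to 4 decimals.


Step 1: Evaluate f(x).
f(3.1498) = 4*3.1498^2 - 4*3.1498 + 12 = 39.0858
Step 2: Evaluate g(x).
g(3.1498) = 3*3.1498 - 12 = -2.5506
Step 3: Compute Lagrangian.
L = 39.0858 + 1*-2.5506 = 36.5352


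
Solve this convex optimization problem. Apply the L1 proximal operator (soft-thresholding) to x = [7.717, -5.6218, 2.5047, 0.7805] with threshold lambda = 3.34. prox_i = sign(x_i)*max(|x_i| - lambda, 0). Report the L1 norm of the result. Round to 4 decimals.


Soft-thresholding with lambda = 3.34:
prox(7.717) = sign(7.717)*max(|7.717| - 3.34, 0) = 4.377
prox(-5.6218) = sign(-5.6218)*max(|-5.6218| - 3.34, 0) = -2.2818
prox(2.5047) = sign(2.5047)*max(|2.5047| - 3.34, 0) = 0.0
prox(0.7805) = sign(0.7805)*max(|0.7805| - 3.34, 0) = 0.0
prox(x) = [4.377, -2.2818, 0.0, 0.0]
||prox(x)||_1 = 4.377 + 2.2818 + 0.0 + 0.0 = 6.6588


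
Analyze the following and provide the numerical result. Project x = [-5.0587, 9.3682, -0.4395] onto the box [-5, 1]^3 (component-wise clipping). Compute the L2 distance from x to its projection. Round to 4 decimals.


Project each component onto [-5, 1].
clip(-5.0587) = -5.0, clip(9.3682) = 1.0, clip(-0.4395) = -0.4395
Projection = [-5.0, 1.0, -0.4395]
Squared diffs: [0.0034, 70.0268, 0.0]
Distance = sqrt(70.0302) = 8.3684


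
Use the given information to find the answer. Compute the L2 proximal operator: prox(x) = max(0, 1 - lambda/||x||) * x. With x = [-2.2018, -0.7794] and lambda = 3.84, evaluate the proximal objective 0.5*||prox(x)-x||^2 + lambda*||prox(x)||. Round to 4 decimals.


Step 1: Compute ||x||.
||x|| = 2.3357
Step 2: Compute scaling factor.
scale = max(0, 1 - 3.84/2.3357) = 0.0
Step 3: prox(x) = [-0.0, -0.0]
||prox(x)|| = 0.0
Step 4: Proximal objective.
0.5*||prox-x||^2 = 2.7277
lambda*||prox|| = 0.0
Total = 2.7277


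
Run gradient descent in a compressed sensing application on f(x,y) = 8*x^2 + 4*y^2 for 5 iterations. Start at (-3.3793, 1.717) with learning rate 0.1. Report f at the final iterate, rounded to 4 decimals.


Gradient descent on f(x,y) = 8*x^2 + 4*y^2.
Starting point: (-3.3793, 1.717), alpha = 0.1
Step 1: grad_x = 2*8*-3.3793 = -54.0688, grad_y = 2*4*1.717 = 13.736
  x_1 = -3.3793 - 0.1*-54.0688 = 2.0276
  y_1 = 1.717 - 0.1*13.736 = 0.3434
Step 2: grad_x = 2*8*2.0276 = 32.4413, grad_y = 2*4*0.3434 = 2.7472
  x_2 = 2.0276 - 0.1*32.4413 = -1.2165
  y_2 = 0.3434 - 0.1*2.7472 = 0.0687
Step 3: grad_x = 2*8*-1.2165 = -19.4648, grad_y = 2*4*0.0687 = 0.5494
  x_3 = -1.2165 - 0.1*-19.4648 = 0.7299
  y_3 = 0.0687 - 0.1*0.5494 = 0.0137
Step 4: grad_x = 2*8*0.7299 = 11.6789, grad_y = 2*4*0.0137 = 0.1099
  x_4 = 0.7299 - 0.1*11.6789 = -0.438
  y_4 = 0.0137 - 0.1*0.1099 = 0.0027
Step 5: grad_x = 2*8*-0.438 = -7.0073, grad_y = 2*4*0.0027 = 0.022
  x_5 = -0.438 - 0.1*-7.0073 = 0.2628
  y_5 = 0.0027 - 0.1*0.022 = 0.0005
f(0.2628, 0.0005) = 8*0.2628^2 + 4*0.0005^2 = 0.5524


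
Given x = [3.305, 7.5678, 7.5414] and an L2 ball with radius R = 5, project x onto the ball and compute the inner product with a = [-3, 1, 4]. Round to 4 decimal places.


Step 1: Compute ||x|| (intermediates to 6 decimals).
||x|| = sqrt(3.305^2 + 7.5678^2 + 7.5414^2) = 11.183351
Step 2: Project.
Since ||x|| > R, scale = R/||x|| = 5/11.183351 = 0.447093, proj(x) = scale * x
proj(x) = [1.477642, 3.38351, 3.371707]
Step 3: Dot product.
a^T * proj(x) = -3*1.477642 + 1*3.38351 + 4*3.371707 = 12.4374


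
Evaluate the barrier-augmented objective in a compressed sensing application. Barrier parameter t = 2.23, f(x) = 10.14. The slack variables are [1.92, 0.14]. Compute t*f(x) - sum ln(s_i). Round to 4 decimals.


Step 1: Compute log-barrier.
ln values: [0.6523, -1.9661]
phi = -(0.6523 - 1.9661) = 1.3138
Step 2: Compute augmented objective.
t*f(x) = 2.23*10.14 = 22.6122
Total = 22.6122 + 1.3138 = 23.926


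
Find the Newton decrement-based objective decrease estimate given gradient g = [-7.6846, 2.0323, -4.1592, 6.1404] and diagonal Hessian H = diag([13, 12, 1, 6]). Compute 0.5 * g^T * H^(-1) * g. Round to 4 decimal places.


Step 1: H is diagonal, so H^(-1) * g = [-0.5911, 0.1694, -4.1592, 1.0234].
Step 2: g^T H^(-1) g = sum_i g_i^2 / H_ii
  = (-7.6846)^2/13 + (2.0323)^2/12 + (-4.1592)^2/1 + (6.1404)^2/6
  = 4.5425 + 0.3442 + 17.2989 + 6.2841 = 28.4698
Step 3: Objective decrease = 0.5 * g^T H^(-1) g = 14.2349


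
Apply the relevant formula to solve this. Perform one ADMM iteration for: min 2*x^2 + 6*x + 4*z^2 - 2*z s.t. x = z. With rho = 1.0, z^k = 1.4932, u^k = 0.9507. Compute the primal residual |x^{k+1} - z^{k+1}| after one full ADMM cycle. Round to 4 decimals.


ADMM iteration with rho = 1.0, z^k = 1.4932, u^k = 0.9507
Step 1: x-update.
Minimize 2*x^2 + 6*x + (1.0/2)*(x - 1.4932 + 0.9507)^2
FOC: (2*2 + 1.0)*x = -6 + 1.0*(1.4932 - 0.9507)
x^{k+1} = -1.0915
Step 2: z-update.
Minimize 4*z^2 - 2*z + (1.0/2)*(-1.0915 - z + 0.9507)^2
FOC: (2*4 + 1.0)*z = 2 + 1.0*(-1.0915 + 0.9507)
z^{k+1} = 0.2066
Step 3: u-update.
u^{k+1} = 0.9507 - 1.0915 - 0.2066 = -0.3474
Step 4: Primal residual = |-1.0915 - 0.2066| = 1.2981


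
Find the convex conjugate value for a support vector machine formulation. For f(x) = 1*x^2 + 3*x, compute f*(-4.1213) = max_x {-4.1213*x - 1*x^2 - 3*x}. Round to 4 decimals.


f*(y) = sup_x {y*x - a*x^2 - b*x} = sup_x {(y-b)*x - a*x^2}
FOC: (y - b) - 2a*x = 0 => x* = (y - b)/(2a)
x* = (-4.1213 - 3)/(2*1) = -3.5607
f*(-4.1213) = (y-b)^2/(4a) = (-4.1213 - 3)^2/(4*1)
= 50.7129/4 = 12.6782


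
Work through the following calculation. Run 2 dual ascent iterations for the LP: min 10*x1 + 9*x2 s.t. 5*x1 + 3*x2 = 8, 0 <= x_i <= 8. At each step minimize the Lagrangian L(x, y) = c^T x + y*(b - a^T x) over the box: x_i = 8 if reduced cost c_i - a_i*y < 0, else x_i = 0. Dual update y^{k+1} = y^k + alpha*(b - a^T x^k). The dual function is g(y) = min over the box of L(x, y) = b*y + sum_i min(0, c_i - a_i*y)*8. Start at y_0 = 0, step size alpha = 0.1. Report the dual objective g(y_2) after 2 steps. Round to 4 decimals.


Dual ascent for LP: min 10*x1 + 9*x2, 5*x1 + 3*x2 = 8, 0 <= x_i <= 8
Step 1: y^k = 0.0, reduced costs: (10.0, 9.0)
  x^k = (0.0, 0.0), subgradient = b - a^T x = 8.0
  y^{k+1} = 0.0 + 0.1*8.0 = 0.8
Step 2: y^k = 0.8, reduced costs: (6.0, 6.6)
  x^k = (0.0, 0.0), subgradient = b - a^T x = 8.0
  y^{k+1} = 0.8 + 0.1*8.0 = 1.6
Dual objective at y_2 = 1.6: reduced costs (2.0, 4.2), box minimizer x = (0.0, 0.0)
g(y_2) = b*y + (c1 - a1*y)*x1 + (c2 - a2*y)*x2 = 8*1.6 + 2.0*0.0 + 4.2*0.0 = 12.8 + 0.0 + 0.0 = 12.8


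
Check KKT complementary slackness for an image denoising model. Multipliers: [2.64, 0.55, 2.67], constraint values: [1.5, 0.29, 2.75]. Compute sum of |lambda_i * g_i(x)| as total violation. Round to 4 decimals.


KKT complementary slackness check:
lambda_1 * g_1 = 2.64 * 1.5 = 3.96
lambda_2 * g_2 = 0.55 * 0.29 = 0.1595
lambda_3 * g_3 = 2.67 * 2.75 = 7.3425
Total violation = 3.96 + 0.1595 + 7.3425 = 11.462


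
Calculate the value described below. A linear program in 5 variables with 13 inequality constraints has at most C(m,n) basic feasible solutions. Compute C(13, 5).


Each vertex corresponds to some choice of n active constraints out of m, so the number of vertices is at most C(m, n) = m! / (n!(m-n)!).
m = 13, n = 5
Numerator: 13 * 12 * 11 * 10 * 9
Denominator: 5! = 120
C(13, 5) = 1287


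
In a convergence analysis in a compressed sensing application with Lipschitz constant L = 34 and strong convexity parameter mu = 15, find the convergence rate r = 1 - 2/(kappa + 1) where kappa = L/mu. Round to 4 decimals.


Step 1: Compute the condition number.
kappa = L/mu = 34/15 = 2.2667
Step 2: Compute the convergence rate.
r = 1 - 2/(kappa + 1) = 1 - 2*mu/(L + mu) = (L - mu)/(L + mu) = 19/49 = 0.3878


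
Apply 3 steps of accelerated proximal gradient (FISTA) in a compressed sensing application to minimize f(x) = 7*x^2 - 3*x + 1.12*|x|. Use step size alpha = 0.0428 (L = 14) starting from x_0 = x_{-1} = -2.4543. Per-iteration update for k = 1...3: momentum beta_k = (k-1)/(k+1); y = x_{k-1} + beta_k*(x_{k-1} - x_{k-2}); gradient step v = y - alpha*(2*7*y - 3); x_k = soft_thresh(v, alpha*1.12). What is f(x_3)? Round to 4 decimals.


FISTA on f(x) = 7*x^2 - 3*x + 1.12*|x|
L = 14, alpha = 0.0428
Iteration 1: beta = 0.0, y = -2.4543 + 0.0*(-2.4543 + 2.4543) = -2.4543
  grad(y) = -37.3602, v = y - alpha*grad = -0.8553
  prox(v) = soft_thresh(-0.8553, 0.0479) = -0.8073
Iteration 2: beta = 0.3333, y = -0.8073 + 0.3333*(-0.8073 + 2.4543) = -0.2584
  grad(y) = -6.6171, v = y - alpha*grad = 0.0248
  prox(v) = soft_thresh(0.0248, 0.0479) = 0.0
Iteration 3: beta = 0.5, y = 0.0 + 0.5*(0.0 + 0.8073) = 0.4037
  grad(y) = 2.6514, v = y - alpha*grad = 0.2902
  prox(v) = soft_thresh(0.2902, 0.0479) = 0.2423
f(x_3) = 7*0.2423^2 - 3*0.2423 + 1.12*|0.2423| = -0.0446


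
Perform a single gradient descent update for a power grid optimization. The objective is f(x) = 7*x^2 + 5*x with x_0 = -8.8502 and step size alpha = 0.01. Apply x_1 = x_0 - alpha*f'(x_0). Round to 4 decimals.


We compute the gradient at x_0 and apply the update.
f'(x) = 14*x + 5
f'(-8.8502) = 14*-8.8502 + 5 = -118.9028
x_1 = -8.8502 - 0.01*-118.9028 = -7.6612


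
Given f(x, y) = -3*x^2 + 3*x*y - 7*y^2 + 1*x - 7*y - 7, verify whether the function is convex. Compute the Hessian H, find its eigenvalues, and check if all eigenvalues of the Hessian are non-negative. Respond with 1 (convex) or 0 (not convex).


The Hessian of f(x,y) = -3*x^2 + 3*x*y - 7*y^2 + 1*x - 7*y - 7 is:
H = [[-6, 3], [3, -14]]
Trace = -6 - 14 = -20
Determinant = -6*-14 - (3)^2 = 75
Discriminant = (-20)^2 - 4*75 = 100.0
Eigenvalues: lambda_1 = -15.0, lambda_2 = -5.0
The function is not convex.

0


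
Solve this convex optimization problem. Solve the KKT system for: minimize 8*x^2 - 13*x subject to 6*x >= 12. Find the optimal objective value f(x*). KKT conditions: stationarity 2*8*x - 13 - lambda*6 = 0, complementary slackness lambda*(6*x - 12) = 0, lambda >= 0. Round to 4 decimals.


Step 1: Try lambda = 0 (constraint inactive).
x_unc = 13/(2*8) = 0.8125
Check: 6*0.8125 = 4.875 < 12 -- violated!
Step 2: Constraint must be active: 6*x = 12
x* = 12/6 = 2.0
lambda = (2*8*2.0 - 13)/6 = 3.1667
Step 3: Compute optimal value.
f(x*) = 8*2.0^2 - 13*2.0 = 6.0


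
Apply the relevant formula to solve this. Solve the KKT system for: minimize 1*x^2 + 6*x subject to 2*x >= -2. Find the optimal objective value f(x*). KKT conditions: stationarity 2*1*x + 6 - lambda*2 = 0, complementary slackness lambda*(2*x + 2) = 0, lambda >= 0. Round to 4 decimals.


Step 1: Try lambda = 0 (constraint inactive).
x_unc = -6/(2*1) = -3.0
Check: 2*-3.0 = -6.0 < -2 -- violated!
Step 2: Constraint must be active: 2*x = -2
x* = -2/2 = -1.0
lambda = (2*1*(-1.0) + 6)/2 = 2.0
Step 3: Compute optimal value.
f(x*) = 1*(-1.0)^2 + 6*(-1.0) = -5.0


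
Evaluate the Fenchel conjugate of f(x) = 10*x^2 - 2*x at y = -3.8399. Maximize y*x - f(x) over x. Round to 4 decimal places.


f*(y) = sup_x {y*x - a*x^2 - b*x} = sup_x {(y-b)*x - a*x^2}
FOC: (y - b) - 2a*x = 0 => x* = (y - b)/(2a)
x* = (-3.8399 + 2)/(2*10) = -0.092
f*(-3.8399) = (y-b)^2/(4a) = (-3.8399 + 2)^2/(4*10)
= 3.3852/40 = 0.0846


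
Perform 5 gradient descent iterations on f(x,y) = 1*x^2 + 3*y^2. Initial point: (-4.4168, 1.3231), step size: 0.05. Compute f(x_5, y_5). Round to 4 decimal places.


Gradient descent on f(x,y) = 1*x^2 + 3*y^2.
Starting point: (-4.4168, 1.3231), alpha = 0.05
Step 1: grad_x = 2*1*-4.4168 = -8.8336, grad_y = 2*3*1.3231 = 7.9386
  x_1 = -4.4168 - 0.05*-8.8336 = -3.9751
  y_1 = 1.3231 - 0.05*7.9386 = 0.9262
Step 2: grad_x = 2*1*-3.9751 = -7.9502, grad_y = 2*3*0.9262 = 5.557
  x_2 = -3.9751 - 0.05*-7.9502 = -3.5776
  y_2 = 0.9262 - 0.05*5.557 = 0.6483
Step 3: grad_x = 2*1*-3.5776 = -7.1552, grad_y = 2*3*0.6483 = 3.8899
  x_3 = -3.5776 - 0.05*-7.1552 = -3.2198
  y_3 = 0.6483 - 0.05*3.8899 = 0.4538
Step 4: grad_x = 2*1*-3.2198 = -6.4397, grad_y = 2*3*0.4538 = 2.7229
  x_4 = -3.2198 - 0.05*-6.4397 = -2.8979
  y_4 = 0.4538 - 0.05*2.7229 = 0.3177
Step 5: grad_x = 2*1*-2.8979 = -5.7957, grad_y = 2*3*0.3177 = 1.9061
  x_5 = -2.8979 - 0.05*-5.7957 = -2.6081
  y_5 = 0.3177 - 0.05*1.9061 = 0.2224
f(-2.6081, 0.2224) = 1*(-2.6081)^2 + 3*0.2224^2 = 6.9504


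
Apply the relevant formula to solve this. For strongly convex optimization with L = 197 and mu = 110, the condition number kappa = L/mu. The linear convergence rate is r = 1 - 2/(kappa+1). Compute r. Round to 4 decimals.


Step 1: Compute the condition number.
kappa = L/mu = 197/110 = 1.7909
Step 2: Compute the convergence rate.
r = 1 - 2/(kappa + 1) = 1 - 2*mu/(L + mu) = (L - mu)/(L + mu) = 87/307 = 0.2834


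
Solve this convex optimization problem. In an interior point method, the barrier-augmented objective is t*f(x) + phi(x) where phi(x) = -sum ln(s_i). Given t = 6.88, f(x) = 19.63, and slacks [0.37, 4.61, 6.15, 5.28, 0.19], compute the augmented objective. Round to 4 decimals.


Step 1: Compute log-barrier.
ln values: [-0.9943, 1.5282, 1.8165, 1.6639, -1.6607]
phi = -(-0.9943 + 1.5282 + 1.8165 + 1.6639 - 1.6607) = -2.3536
Step 2: Compute augmented objective.
t*f(x) = 6.88*19.63 = 135.0544
Total = 135.0544 - 2.3536 = 132.7008


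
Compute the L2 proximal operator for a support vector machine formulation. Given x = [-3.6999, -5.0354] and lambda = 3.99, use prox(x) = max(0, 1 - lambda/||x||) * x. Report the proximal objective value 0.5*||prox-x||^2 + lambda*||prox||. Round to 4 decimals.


Step 1: Compute ||x||.
||x|| = 6.2486
Step 2: Compute scaling factor.
scale = max(0, 1 - 3.99/6.2486) = 0.3615
Step 3: prox(x) = [-1.3373, -1.8201]
||prox(x)|| = 2.2586
Step 4: Proximal objective.
0.5*||prox-x||^2 = 7.9601
lambda*||prox|| = 9.0118
Total = 16.9717


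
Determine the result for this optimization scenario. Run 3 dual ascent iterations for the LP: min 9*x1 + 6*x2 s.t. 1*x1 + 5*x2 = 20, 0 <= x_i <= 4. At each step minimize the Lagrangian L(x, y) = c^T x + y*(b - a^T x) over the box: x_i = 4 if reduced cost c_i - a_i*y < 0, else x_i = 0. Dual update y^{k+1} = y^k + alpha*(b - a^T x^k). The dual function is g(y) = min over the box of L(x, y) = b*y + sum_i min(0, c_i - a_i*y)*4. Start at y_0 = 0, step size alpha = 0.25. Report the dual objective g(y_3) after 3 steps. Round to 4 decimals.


Dual ascent for LP: min 9*x1 + 6*x2, 1*x1 + 5*x2 = 20, 0 <= x_i <= 4
Step 1: y^k = 0.0, reduced costs: (9.0, 6.0)
  x^k = (0.0, 0.0), subgradient = b - a^T x = 20.0
  y^{k+1} = 0.0 + 0.25*20.0 = 5.0
Step 2: y^k = 5.0, reduced costs: (4.0, -19.0)
  x^k = (0.0, 4.0), subgradient = b - a^T x = 0.0
  y^{k+1} = 5.0 + 0.25*0.0 = 5.0
Step 3: y^k = 5.0, reduced costs: (4.0, -19.0)
  x^k = (0.0, 4.0), subgradient = b - a^T x = 0.0
  y^{k+1} = 5.0 + 0.25*0.0 = 5.0
Dual objective at y_3 = 5.0: reduced costs (4.0, -19.0), box minimizer x = (0.0, 4.0)
g(y_3) = b*y + (c1 - a1*y)*x1 + (c2 - a2*y)*x2 = 20*5.0 + 4.0*0.0 + (-19.0)*4.0 = 100.0 + 0.0 - 76.0 = 24.0


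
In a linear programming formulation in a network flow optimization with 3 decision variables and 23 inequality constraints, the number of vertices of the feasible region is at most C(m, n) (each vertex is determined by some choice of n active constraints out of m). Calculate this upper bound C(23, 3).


Each vertex corresponds to some choice of n active constraints out of m, so the number of vertices is at most C(m, n) = m! / (n!(m-n)!).
m = 23, n = 3
Numerator: 23 * 22 * 21
Denominator: 3! = 6
C(23, 3) = 1771


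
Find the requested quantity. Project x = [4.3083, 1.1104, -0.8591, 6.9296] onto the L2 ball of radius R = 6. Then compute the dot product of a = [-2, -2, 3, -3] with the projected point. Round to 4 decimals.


Step 1: Compute ||x|| (intermediates to 6 decimals).
||x|| = sqrt(4.3083^2 + 1.1104^2 + (-0.8591)^2 + 6.9296^2) = 8.279604
Step 2: Project.
Since ||x|| > R, scale = R/||x|| = 6/8.279604 = 0.724672, proj(x) = scale * x
proj(x) = [3.122104, 0.804676, -0.622566, 5.021687]
Step 3: Dot product.
a^T * proj(x) = -2*3.122104 - 2*0.804676 + 3*(-0.622566) - 3*5.021687 = -24.7863


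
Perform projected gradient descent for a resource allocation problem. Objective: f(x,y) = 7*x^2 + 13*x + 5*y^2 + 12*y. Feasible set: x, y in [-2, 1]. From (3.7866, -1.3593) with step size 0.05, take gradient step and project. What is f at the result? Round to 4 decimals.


Step 1: Compute gradient at (3.7866, -1.3593).
grad_x = 2*7*3.7866 + 13 = 66.0124
grad_y = 2*5*-1.3593 + 12 = -1.593
Step 2: Gradient step.
x_raw = 3.7866 - 0.05*66.0124 = 0.486
y_raw = -1.3593 - 0.05*-1.593 = -1.2797
Step 3: Project onto [-2, 1].
x_proj = clip(0.486) = 0.486
y_proj = clip(-1.2797) = -1.2797
Step 4: Evaluate f.
f(0.486, -1.2797) = 0.8027


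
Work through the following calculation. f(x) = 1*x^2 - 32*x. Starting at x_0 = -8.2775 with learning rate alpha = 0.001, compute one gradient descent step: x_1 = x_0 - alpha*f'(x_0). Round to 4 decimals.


We compute the gradient at x_0 and apply the update.
f'(x) = 2*x - 32
f'(-8.2775) = 2*-8.2775 - 32 = -48.555
x_1 = -8.2775 - 0.001*-48.555 = -8.2289


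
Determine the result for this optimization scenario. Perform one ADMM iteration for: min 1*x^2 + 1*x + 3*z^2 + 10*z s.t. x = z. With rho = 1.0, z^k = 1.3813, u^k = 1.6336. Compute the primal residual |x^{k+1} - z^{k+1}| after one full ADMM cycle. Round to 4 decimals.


ADMM iteration with rho = 1.0, z^k = 1.3813, u^k = 1.6336
Step 1: x-update.
Minimize 1*x^2 + 1*x + (1.0/2)*(x - 1.3813 + 1.6336)^2
FOC: (2*1 + 1.0)*x = -1 + 1.0*(1.3813 - 1.6336)
x^{k+1} = -0.4174
Step 2: z-update.
Minimize 3*z^2 + 10*z + (1.0/2)*(-0.4174 - z + 1.6336)^2
FOC: (2*3 + 1.0)*z = -10 + 1.0*(-0.4174 + 1.6336)
z^{k+1} = -1.2548
Step 3: u-update.
u^{k+1} = 1.6336 - 0.4174 + 1.2548 = 2.471
Step 4: Primal residual = |-0.4174 + 1.2548| = 0.8374


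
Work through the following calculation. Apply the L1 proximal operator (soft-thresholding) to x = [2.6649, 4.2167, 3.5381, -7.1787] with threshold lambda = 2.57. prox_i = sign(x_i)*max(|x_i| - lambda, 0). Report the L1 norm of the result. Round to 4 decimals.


Soft-thresholding with lambda = 2.57:
prox(2.6649) = sign(2.6649)*max(|2.6649| - 2.57, 0) = 0.0949
prox(4.2167) = sign(4.2167)*max(|4.2167| - 2.57, 0) = 1.6467
prox(3.5381) = sign(3.5381)*max(|3.5381| - 2.57, 0) = 0.9681
prox(-7.1787) = sign(-7.1787)*max(|-7.1787| - 2.57, 0) = -4.6087
prox(x) = [0.0949, 1.6467, 0.9681, -4.6087]
||prox(x)||_1 = 0.0949 + 1.6467 + 0.9681 + 4.6087 = 7.3184


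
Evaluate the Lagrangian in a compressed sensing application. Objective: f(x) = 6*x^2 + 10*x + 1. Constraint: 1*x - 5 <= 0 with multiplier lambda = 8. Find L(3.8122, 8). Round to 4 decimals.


Step 1: Evaluate f(x).
f(3.8122) = 6*3.8122^2 + 10*3.8122 + 1 = 126.3192
Step 2: Evaluate g(x).
g(3.8122) = 1*3.8122 - 5 = -1.1878
Step 3: Compute Lagrangian.
L = 126.3192 + 8*-1.1878 = 116.8168


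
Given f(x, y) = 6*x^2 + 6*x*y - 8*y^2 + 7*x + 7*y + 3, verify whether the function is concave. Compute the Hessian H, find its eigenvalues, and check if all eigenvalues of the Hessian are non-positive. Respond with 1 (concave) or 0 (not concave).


The Hessian of f(x,y) = 6*x^2 + 6*x*y - 8*y^2 + 7*x + 7*y + 3 is:
H = [[12, 6], [6, -16]]
Trace = 12 - 16 = -4
Determinant = 12*-16 - (6)^2 = -228
Discriminant = (-4)^2 - 4*-228 = 928.0
Eigenvalues: lambda_1 = -17.2315, lambda_2 = 13.2315
The function is not concave.

0


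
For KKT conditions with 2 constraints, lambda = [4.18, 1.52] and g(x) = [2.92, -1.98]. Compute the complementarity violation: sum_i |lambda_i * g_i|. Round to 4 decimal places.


KKT complementary slackness check:
lambda_1 * g_1 = 4.18 * 2.92 = 12.2056
lambda_2 * g_2 = 1.52 * -1.98 = -3.0096
Total violation = 12.2056 + 3.0096 = 15.2152


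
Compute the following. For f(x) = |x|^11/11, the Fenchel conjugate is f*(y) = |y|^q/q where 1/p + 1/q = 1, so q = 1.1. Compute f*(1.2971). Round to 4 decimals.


The conjugate exponent q satisfies 1/p + 1/q = 1.
p = 11, so q = 11/(11 - 1) = 1.1
|y|^q = 1.2971^1.1 = 1.3313
f*(1.2971) = 1.3313 / 1.1 = 1.2103


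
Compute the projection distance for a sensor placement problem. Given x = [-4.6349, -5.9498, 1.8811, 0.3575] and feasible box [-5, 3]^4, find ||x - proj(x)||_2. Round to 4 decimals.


Project each component onto [-5, 3].
clip(-4.6349) = -4.6349, clip(-5.9498) = -5.0, clip(1.8811) = 1.8811, clip(0.3575) = 0.3575
Projection = [-4.6349, -5.0, 1.8811, 0.3575]
Squared diffs: [0.0, 0.9021, 0.0, 0.0]
Distance = sqrt(0.9021) = 0.9498


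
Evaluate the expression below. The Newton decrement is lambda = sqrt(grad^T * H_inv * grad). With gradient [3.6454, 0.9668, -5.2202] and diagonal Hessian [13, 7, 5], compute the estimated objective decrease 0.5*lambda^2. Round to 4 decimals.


Step 1: H is diagonal, so H^(-1) * g = [0.2804, 0.1381, -1.044].
Step 2: g^T H^(-1) g = sum_i g_i^2 / H_ii
  = (3.6454)^2/13 + (0.9668)^2/7 + (-5.2202)^2/5
  = 1.0222 + 0.1335 + 5.4501 = 6.6059
Step 3: Objective decrease = 0.5 * g^T H^(-1) g = 3.3029


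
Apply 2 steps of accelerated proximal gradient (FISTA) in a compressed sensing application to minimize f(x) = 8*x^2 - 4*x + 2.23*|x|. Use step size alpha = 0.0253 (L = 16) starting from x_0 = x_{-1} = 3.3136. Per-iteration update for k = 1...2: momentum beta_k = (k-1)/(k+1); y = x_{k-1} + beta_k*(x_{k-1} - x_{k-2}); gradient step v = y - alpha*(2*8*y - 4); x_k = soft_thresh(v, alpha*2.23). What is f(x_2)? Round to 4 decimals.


FISTA on f(x) = 8*x^2 - 4*x + 2.23*|x|
L = 16, alpha = 0.0253
Iteration 1: beta = 0.0, y = 3.3136 + 0.0*(3.3136 - 3.3136) = 3.3136
  grad(y) = 49.0176, v = y - alpha*grad = 2.0735
  prox(v) = soft_thresh(2.0735, 0.0564) = 2.017
Iteration 2: beta = 0.3333, y = 2.017 + 0.3333*(2.017 - 3.3136) = 1.5848
  grad(y) = 21.3576, v = y - alpha*grad = 1.0445
  prox(v) = soft_thresh(1.0445, 0.0564) = 0.9881
f(x_2) = 8*0.9881^2 - 4*0.9881 + 2.23*|0.9881| = 6.0615
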